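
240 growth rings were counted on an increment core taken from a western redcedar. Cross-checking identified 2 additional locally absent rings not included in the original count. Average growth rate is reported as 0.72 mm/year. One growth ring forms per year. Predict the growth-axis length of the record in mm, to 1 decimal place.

174.2 mm

True growth ring count = 240 + 2 = 242.
242 years at 0.72 mm/year gives 0.72 × 242 = 174.2 mm.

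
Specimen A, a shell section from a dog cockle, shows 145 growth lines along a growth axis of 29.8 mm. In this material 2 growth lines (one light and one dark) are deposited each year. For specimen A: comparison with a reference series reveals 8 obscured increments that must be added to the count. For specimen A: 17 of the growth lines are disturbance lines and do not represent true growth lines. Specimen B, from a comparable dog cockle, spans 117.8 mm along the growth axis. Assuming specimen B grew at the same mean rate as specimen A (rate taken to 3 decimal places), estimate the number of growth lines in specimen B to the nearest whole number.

538 growth lines

Specimen A: after corrections the count is 145 − 17 + 8 = 136 growth lines.
Specimen A: dividing by 2 growth lines per year: 136 / 2 = 68 years.
A: Extension rate ≈ 29.8 / 68 = 0.438 mm/yr.
Specimen B: 117.8 mm / 0.438 mm per year = 268.95 years; at 2 growth lines per year that is 268.95 × 2 ≈ 538 growth lines.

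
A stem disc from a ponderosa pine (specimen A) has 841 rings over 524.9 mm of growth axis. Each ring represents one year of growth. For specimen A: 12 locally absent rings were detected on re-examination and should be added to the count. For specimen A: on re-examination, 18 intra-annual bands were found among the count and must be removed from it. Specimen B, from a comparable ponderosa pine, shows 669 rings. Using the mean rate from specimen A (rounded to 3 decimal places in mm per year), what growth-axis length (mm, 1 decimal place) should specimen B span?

Specimen A: true ring count = 841 − 18 + 12 = 835.
A: Mean rate = 524.9 mm / 835 years ≈ 0.629 mm per year.
For B, 0.629 mm/year × 669 years = 420.8 mm.

420.8 mm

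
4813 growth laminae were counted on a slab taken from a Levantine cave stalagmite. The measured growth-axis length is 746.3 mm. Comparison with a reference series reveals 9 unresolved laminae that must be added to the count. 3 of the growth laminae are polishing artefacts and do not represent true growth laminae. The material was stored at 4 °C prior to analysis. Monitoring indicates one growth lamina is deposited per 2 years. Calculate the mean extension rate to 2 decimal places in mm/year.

Adjusted count: 4813 − 3 + 9 = 4819 growth laminae.
Multiplying by 2 years per growth lamina: 4819 × 2 = 9638 years.
746.3 mm over 9638 years gives 746.3 / 9638 ≈ 0.08 mm/year.

0.08 mm/year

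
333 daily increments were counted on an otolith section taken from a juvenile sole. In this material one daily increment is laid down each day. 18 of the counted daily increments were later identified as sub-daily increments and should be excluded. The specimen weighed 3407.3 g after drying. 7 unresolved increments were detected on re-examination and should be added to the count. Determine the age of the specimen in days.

322 days

After corrections the count is 333 − 18 + 7 = 322 daily increments.
At one daily increment per day, that is 322 days.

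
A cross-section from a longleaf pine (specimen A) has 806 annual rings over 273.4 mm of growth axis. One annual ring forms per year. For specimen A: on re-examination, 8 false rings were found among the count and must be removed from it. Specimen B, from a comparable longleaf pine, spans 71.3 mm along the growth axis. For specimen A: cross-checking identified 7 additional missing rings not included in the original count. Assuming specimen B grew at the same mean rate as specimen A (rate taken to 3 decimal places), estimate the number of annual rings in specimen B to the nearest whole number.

210 annual rings

Specimen A: after corrections the count is 806 − 8 + 7 = 805 annual rings.
A: 273.4 mm over 805 years gives 273.4 / 805 ≈ 0.340 mm per year.
B spans 71.3 / 0.340 = 209.71 years ≈ 210 annual rings.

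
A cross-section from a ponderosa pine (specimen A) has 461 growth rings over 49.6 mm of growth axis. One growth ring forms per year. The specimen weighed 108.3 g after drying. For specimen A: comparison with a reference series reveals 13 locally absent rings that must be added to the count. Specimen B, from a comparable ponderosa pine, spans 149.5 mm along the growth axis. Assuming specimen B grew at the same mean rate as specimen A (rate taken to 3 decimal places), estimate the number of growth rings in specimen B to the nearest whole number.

Specimen A: after corrections the count is 461 + 13 = 474 growth rings.
A: 49.6 mm over 474 years gives 49.6 / 474 ≈ 0.105 mm/yr.
For B, 149.5 / 0.105 = 1423.81 years ≈ 1424 growth rings.

1424 growth rings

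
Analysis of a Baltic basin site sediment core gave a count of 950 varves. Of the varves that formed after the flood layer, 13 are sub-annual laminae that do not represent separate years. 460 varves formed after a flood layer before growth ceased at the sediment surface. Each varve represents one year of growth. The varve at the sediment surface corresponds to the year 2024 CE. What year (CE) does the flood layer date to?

460 varves formed after the flood layer.
Removing the 13 false varves leaves 460 − 13 = 447 true varves beyond the flood layer.
2024 − 447 = 1577 CE.

1577 CE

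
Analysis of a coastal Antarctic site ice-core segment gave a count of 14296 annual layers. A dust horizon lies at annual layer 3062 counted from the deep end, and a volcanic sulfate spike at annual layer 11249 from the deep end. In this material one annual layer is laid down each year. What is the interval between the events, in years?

Separation: 11249 − 3062 = 8187 annual layers.
That is 8187 years at one annual layer per year.

8187 years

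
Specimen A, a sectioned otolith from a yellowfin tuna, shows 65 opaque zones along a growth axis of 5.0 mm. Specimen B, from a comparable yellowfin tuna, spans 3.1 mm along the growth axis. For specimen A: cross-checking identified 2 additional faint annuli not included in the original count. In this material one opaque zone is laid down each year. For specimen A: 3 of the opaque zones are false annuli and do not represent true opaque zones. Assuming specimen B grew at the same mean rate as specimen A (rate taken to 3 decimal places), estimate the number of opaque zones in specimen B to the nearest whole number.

Specimen A: correcting the raw count gives 65 − 3 + 2 = 64 true opaque zones.
A: Extension rate ≈ 5.0 / 64 = 0.078 mm per year.
B spans 3.1 / 0.078 = 39.74 years ≈ 40 opaque zones.

40 opaque zones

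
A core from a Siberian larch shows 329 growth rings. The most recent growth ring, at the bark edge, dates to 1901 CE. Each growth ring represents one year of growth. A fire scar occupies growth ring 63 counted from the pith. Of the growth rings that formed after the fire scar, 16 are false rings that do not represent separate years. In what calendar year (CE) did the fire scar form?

The fire scar sits at growth ring 63 from the pith, so 329 − 63 = 266 growth rings formed after it.
Removing the 16 false growth rings leaves 266 − 16 = 250 true growth rings beyond the fire scar.
The growth ring at the bark edge is 1901 CE, so the fire scar dates to 1901 − 250 = 1651 CE.

1651 CE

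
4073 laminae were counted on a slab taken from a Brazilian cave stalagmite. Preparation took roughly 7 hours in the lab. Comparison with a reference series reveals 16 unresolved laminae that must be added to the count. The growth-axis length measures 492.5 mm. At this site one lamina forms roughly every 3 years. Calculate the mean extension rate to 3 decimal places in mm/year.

0.040 mm/year

True lamina count = 4073 + 16 = 4089.
Multiplying by 3 years per lamina: 4089 × 3 = 12267 years.
Extension rate ≈ 492.5 / 12267 = 0.040 mm/year.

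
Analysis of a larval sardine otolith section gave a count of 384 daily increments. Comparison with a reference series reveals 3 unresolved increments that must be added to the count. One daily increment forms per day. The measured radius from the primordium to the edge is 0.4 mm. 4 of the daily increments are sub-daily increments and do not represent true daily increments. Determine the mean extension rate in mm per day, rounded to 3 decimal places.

0.001 mm per day

Adjusted count: 384 − 4 + 3 = 383 daily increments.
Extension rate ≈ 0.4 / 383 = 0.001 mm per day.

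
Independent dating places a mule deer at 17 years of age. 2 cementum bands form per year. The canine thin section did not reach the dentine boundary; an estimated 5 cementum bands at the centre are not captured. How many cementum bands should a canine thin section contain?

29 cementum bands

17 years at 2 cementum bands per year gives 17 × 2 = 34 cementum bands.
Subtracting the 5 cementum bands not captured gives 34 − 5 = 29 cementum bands in the record.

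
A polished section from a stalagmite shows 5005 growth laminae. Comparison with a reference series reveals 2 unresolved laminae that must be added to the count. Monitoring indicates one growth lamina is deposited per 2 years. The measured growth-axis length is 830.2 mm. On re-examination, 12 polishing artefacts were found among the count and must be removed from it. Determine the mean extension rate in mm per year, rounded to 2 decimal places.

0.08 mm per year

Correcting the raw count gives 5005 − 12 + 2 = 4995 true growth laminae.
4995 growth laminae at 2 years each span 4995 × 2 = 9990 years.
830.2 mm over 9990 years gives 830.2 / 9990 ≈ 0.08 mm per year.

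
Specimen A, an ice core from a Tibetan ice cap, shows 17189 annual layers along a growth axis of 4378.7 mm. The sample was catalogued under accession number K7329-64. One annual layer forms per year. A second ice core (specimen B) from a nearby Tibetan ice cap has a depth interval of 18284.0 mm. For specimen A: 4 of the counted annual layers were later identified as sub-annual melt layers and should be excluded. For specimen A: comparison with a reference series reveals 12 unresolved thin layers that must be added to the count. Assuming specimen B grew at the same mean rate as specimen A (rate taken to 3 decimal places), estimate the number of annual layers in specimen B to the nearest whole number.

Specimen A: correcting the raw count gives 17189 − 4 + 12 = 17197 true annual layers.
A: Extension rate ≈ 4378.7 / 17197 = 0.255 mm/yr.
Specimen B: 18284.0 mm / 0.255 mm per year = 71701.96 years ≈ 71702 annual layers.

71702 annual layers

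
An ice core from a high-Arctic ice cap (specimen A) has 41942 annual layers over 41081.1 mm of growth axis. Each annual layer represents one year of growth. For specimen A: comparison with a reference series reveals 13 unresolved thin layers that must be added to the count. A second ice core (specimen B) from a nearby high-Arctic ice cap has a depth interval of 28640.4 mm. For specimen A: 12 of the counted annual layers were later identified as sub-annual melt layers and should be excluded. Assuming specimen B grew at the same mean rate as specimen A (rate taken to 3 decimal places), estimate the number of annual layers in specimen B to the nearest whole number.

29255 annual layers

Specimen A: true annual layer count = 41942 − 12 + 13 = 41943.
A: Extension rate ≈ 41081.1 / 41943 = 0.979 mm per year.
B spans 28640.4 / 0.979 = 29254.75 years ≈ 29255 annual layers.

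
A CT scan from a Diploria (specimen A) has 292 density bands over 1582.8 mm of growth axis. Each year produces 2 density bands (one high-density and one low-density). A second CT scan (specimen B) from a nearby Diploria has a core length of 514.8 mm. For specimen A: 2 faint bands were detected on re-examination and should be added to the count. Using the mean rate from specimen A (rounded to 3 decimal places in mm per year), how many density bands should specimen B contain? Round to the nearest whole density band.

Specimen A: after corrections the count is 292 + 2 = 294 density bands.
Specimen A: with 2 density bands per year, 294 / 2 = 147 years.
A: 1582.8 mm over 147 years gives 1582.8 / 147 ≈ 10.767 mm/year.
B spans 514.8 / 10.767 = 47.81 years; at 2 density bands per year that is 47.81 × 2 ≈ 96 density bands.

96 density bands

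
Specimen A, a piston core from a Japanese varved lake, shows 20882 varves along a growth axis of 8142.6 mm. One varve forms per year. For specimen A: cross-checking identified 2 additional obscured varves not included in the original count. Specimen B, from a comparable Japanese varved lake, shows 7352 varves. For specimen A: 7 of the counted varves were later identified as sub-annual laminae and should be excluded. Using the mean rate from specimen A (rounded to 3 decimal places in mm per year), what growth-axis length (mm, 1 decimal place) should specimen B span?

Specimen A: correcting the raw count gives 20882 − 7 + 2 = 20877 true varves.
A: 8142.6 mm over 20877 years gives 8142.6 / 20877 ≈ 0.390 mm per year.
B's length ≈ 0.390 × 7352 = 2867.3 mm.

2867.3 mm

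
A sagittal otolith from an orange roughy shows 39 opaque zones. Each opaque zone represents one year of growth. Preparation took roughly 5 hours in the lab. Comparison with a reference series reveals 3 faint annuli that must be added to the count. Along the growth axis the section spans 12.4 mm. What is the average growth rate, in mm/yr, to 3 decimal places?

0.295 mm/yr

Correcting the raw count gives 39 + 3 = 42 true opaque zones.
12.4 mm over 42 years gives 12.4 / 42 ≈ 0.295 mm/yr.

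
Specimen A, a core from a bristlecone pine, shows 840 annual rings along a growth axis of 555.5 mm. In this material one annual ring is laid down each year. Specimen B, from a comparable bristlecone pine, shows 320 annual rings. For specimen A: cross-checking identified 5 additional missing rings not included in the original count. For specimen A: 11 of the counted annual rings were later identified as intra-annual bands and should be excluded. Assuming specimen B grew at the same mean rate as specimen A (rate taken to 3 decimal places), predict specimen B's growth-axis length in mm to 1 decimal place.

Specimen A: correcting the raw count gives 840 − 11 + 5 = 834 true annual rings.
A: Extension rate ≈ 555.5 / 834 = 0.666 mm/yr.
B's length ≈ 0.666 × 320 = 213.1 mm.

213.1 mm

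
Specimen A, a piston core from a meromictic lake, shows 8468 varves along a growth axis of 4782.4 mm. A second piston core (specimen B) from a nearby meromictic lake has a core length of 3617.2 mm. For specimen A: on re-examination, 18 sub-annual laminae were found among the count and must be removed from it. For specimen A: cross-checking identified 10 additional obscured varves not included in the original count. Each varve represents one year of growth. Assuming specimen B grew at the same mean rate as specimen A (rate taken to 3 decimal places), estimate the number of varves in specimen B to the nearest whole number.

Specimen A: correcting the raw count gives 8468 − 18 + 10 = 8460 true varves.
A: Extension rate ≈ 4782.4 / 8460 = 0.565 mm per year.
Specimen B: 3617.2 mm / 0.565 mm per year = 6402.12 years ≈ 6402 varves.

6402 varves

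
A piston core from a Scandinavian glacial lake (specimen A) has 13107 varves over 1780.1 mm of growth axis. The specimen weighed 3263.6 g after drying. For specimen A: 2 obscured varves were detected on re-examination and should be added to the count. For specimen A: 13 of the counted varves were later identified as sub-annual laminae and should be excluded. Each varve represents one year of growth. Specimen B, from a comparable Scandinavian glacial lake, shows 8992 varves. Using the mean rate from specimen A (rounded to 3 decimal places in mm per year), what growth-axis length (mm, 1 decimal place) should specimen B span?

Specimen A: adjusted count: 13107 − 13 + 2 = 13096 varves.
A: 1780.1 mm over 13096 years gives 1780.1 / 13096 ≈ 0.136 mm/yr.
B's length ≈ 0.136 × 8992 = 1222.9 mm.

1222.9 mm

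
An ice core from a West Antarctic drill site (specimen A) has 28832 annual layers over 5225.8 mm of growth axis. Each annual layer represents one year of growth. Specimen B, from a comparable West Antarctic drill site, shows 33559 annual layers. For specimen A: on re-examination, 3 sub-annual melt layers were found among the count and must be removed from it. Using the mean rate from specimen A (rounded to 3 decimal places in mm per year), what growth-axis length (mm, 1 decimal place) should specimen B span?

Specimen A: correcting the raw count gives 28832 − 3 = 28829 true annual layers.
A: 5225.8 mm over 28829 years gives 5225.8 / 28829 ≈ 0.181 mm per year.
For B, 0.181 mm/year × 33559 years = 6074.2 mm.

6074.2 mm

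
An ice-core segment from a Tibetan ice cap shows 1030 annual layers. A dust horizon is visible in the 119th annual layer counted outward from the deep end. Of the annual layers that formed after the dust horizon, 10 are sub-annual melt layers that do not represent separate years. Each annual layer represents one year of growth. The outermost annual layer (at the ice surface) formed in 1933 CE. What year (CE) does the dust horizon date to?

1032 CE

1030 − 119 = 911 annual layers lie beyond the dust horizon toward the ice surface.
911 − 10 false = 901 true annual layers after the dust horizon.
1933 − 901 = 1032 CE.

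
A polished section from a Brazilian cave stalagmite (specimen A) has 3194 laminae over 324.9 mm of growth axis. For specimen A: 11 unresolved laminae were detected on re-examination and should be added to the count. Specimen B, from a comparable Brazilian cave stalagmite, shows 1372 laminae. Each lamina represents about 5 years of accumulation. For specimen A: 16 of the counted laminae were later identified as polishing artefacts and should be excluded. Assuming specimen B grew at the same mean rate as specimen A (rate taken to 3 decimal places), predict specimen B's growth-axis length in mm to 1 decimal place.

137.2 mm

Specimen A: correcting the raw count gives 3194 − 16 + 11 = 3189 true laminae.
Specimen A: 3189 laminae at 5 years each span 3189 × 5 = 15945 years.
A: Extension rate ≈ 324.9 / 15945 = 0.020 mm per year.
Specimen B: at 5 years per lamina, 1372 × 5 = 6860 years. For B, 0.020 mm/year × 6860 years = 137.2 mm.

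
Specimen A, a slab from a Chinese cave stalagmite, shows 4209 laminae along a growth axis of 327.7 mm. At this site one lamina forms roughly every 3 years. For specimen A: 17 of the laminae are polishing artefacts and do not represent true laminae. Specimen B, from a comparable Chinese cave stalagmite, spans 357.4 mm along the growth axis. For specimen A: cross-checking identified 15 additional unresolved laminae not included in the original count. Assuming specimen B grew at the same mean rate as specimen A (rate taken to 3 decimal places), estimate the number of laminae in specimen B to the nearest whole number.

Specimen A: true lamina count = 4209 − 17 + 15 = 4207.
Specimen A: 4207 laminae at 3 years each span 4207 × 3 = 12621 years.
A: Extension rate ≈ 327.7 / 12621 = 0.026 mm/year.
For B, 357.4 / 0.026 = 13746.15 years; at 3 years per lamina that is 13746.15 / 3 ≈ 4582 laminae.

4582 laminae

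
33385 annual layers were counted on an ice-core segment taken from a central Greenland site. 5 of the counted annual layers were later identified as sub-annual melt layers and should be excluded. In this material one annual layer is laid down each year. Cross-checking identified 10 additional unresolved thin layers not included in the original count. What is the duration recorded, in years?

33390 years

After corrections the count is 33385 − 5 + 10 = 33390 annual layers.
At one annual layer per year, that is 33390 years.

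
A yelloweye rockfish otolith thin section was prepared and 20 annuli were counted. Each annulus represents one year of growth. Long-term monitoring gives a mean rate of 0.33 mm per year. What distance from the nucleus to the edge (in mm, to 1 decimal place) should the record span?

The record spans 20 years at 0.33 mm per year.
20 years at 0.33 mm/year gives 0.33 × 20 = 6.6 mm.

6.6 mm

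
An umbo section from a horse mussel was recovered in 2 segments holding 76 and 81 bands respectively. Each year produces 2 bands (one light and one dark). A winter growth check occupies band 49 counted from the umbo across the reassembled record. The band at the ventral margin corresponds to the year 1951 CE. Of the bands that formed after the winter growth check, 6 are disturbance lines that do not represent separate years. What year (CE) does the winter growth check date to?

Total bands = 76 + 81 = 157.
The winter growth check sits at band 49 from the umbo, so 157 − 49 = 108 bands formed after it.
Removing the 6 false bands leaves 108 − 6 = 102 true bands beyond the winter growth check.
Dividing by 2 bands per year: 102 / 2 = 51 years.
Counting back 51 years from 1951 CE places the winter growth check in 1951 − 51 = 1900 CE.

1900 CE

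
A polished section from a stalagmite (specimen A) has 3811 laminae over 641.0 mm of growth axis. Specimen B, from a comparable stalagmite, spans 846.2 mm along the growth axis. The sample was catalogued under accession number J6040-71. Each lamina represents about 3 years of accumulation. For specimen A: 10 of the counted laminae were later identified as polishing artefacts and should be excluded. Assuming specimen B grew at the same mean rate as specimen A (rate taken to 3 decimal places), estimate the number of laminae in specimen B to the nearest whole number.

5037 laminae

Specimen A: after corrections the count is 3811 − 10 = 3801 laminae.
Specimen A: multiplying by 3 years per lamina: 3801 × 3 = 11403 years.
A: Extension rate ≈ 641.0 / 11403 = 0.056 mm per year.
For B, 846.2 / 0.056 = 15110.71 years; at 3 years per lamina that is 15110.71 / 3 ≈ 5037 laminae.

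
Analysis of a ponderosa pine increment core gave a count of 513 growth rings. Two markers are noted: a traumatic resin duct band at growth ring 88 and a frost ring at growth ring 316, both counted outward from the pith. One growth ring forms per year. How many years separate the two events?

228 years

Separation: 316 − 88 = 228 growth rings.
At one growth ring per year, 228 years elapsed between them.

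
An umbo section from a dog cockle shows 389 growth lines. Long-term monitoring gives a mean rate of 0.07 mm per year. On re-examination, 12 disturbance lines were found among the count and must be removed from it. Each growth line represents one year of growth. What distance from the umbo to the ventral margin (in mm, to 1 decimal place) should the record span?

26.4 mm

After corrections the count is 389 − 12 = 377 growth lines.
Length ≈ 0.07 × 377 = 26.4 mm.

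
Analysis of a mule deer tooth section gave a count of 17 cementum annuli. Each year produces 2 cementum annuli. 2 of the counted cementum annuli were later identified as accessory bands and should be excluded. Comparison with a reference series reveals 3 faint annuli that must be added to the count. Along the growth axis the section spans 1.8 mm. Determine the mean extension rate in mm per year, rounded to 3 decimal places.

0.200 mm per year

True cementum annulus count = 17 − 2 + 3 = 18.
With 2 cementum annuli per year, 18 / 2 = 9 years.
Extension rate ≈ 1.8 / 9 = 0.200 mm per year.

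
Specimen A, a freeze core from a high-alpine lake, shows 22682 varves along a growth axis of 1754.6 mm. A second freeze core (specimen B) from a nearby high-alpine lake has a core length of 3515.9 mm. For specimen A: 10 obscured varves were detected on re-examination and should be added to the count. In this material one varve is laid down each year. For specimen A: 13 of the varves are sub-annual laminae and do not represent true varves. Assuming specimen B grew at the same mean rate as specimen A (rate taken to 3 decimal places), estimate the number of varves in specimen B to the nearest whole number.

Specimen A: true varve count = 22682 − 13 + 10 = 22679.
A: Extension rate ≈ 1754.6 / 22679 = 0.077 mm/yr.
B spans 3515.9 / 0.077 = 45661.04 years ≈ 45661 varves.

45661 varves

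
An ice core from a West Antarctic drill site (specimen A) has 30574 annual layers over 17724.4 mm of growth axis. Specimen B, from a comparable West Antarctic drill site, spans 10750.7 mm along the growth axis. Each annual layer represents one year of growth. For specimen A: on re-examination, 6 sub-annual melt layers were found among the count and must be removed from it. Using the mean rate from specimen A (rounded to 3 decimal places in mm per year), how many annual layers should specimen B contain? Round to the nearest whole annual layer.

Specimen A: correcting the raw count gives 30574 − 6 = 30568 true annual layers.
A: 17724.4 mm over 30568 years gives 17724.4 / 30568 ≈ 0.580 mm/year.
Specimen B: 10750.7 mm / 0.580 mm per year = 18535.69 years ≈ 18536 annual layers.

18536 annual layers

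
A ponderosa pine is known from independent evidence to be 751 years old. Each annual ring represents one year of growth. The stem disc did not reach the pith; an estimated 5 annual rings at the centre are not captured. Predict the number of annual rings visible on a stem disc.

746 annual rings

Expected annual rings over 751 years: 751.
Subtracting the 5 annual rings not captured gives 751 − 5 = 746 annual rings in the record.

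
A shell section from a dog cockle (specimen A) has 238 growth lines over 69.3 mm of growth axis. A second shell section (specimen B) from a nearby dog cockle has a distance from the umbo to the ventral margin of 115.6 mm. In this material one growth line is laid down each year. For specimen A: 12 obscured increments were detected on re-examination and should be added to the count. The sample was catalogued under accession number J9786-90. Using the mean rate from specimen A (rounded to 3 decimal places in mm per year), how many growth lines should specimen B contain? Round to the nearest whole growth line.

Specimen A: after corrections the count is 238 + 12 = 250 growth lines.
A: 69.3 mm over 250 years gives 69.3 / 250 ≈ 0.277 mm/yr.
Specimen B: 115.6 mm / 0.277 mm per year = 417.33 years ≈ 417 growth lines.

417 growth lines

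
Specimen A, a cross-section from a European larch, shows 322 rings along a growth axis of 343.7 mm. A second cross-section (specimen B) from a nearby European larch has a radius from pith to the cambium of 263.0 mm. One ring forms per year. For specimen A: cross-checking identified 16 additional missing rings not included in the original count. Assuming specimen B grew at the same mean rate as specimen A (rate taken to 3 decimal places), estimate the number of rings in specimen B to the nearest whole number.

Specimen A: adjusted count: 322 + 16 = 338 rings.
A: 343.7 mm over 338 years gives 343.7 / 338 ≈ 1.017 mm/year.
For B, 263.0 / 1.017 = 258.60 years ≈ 259 rings.

259 rings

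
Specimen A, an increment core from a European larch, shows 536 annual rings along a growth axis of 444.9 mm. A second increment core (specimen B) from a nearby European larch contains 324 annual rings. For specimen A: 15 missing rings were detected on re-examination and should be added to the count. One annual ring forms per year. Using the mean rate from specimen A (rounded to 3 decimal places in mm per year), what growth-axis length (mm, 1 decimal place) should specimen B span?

Specimen A: after corrections the count is 536 + 15 = 551 annual rings.
A: 444.9 mm over 551 years gives 444.9 / 551 ≈ 0.807 mm/yr.
For B, 0.807 mm/year × 324 years = 261.5 mm.

261.5 mm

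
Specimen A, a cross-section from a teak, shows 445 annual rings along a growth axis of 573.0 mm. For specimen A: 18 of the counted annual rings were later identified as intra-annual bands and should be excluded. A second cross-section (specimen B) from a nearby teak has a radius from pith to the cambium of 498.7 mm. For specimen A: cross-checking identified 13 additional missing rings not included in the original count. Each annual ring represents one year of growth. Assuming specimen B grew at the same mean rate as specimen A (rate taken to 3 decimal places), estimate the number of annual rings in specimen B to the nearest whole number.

Specimen A: correcting the raw count gives 445 − 18 + 13 = 440 true annual rings.
A: 573.0 mm over 440 years gives 573.0 / 440 ≈ 1.302 mm per year.
For B, 498.7 / 1.302 = 383.03 years ≈ 383 annual rings.

383 annual rings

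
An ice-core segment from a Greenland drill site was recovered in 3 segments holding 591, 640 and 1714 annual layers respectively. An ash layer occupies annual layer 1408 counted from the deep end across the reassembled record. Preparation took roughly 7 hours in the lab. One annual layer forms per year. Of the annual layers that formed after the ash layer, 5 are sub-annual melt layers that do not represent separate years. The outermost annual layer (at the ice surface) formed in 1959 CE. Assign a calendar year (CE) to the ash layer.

427 CE

Total annual layers = 591 + 640 + 1714 = 2945.
The ash layer sits at annual layer 1408 from the deep end, so 2945 − 1408 = 1537 annual layers formed after it.
Excluding 5 false annual layers: 1537 − 5 = 1532.
The annual layer at the ice surface is 1959 CE, so the ash layer dates to 1959 − 1532 = 427 CE.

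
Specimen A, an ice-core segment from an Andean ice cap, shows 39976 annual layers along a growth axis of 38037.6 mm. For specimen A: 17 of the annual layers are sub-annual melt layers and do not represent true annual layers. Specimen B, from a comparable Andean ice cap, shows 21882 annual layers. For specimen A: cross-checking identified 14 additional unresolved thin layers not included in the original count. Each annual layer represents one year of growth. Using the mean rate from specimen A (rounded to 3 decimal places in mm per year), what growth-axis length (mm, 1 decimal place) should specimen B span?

20831.7 mm

Specimen A: true annual layer count = 39976 − 17 + 14 = 39973.
A: Extension rate ≈ 38037.6 / 39973 = 0.952 mm per year.
For B, 0.952 mm/year × 21882 years = 20831.7 mm.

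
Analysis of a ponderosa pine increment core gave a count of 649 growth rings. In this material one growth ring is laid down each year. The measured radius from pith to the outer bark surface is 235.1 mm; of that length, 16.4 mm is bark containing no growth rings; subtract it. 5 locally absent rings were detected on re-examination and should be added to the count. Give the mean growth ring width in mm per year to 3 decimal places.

After corrections the count is 649 + 5 = 654 growth rings.
Net length = 235.1 − 16.4 = 218.7 mm.
218.7 mm over 654 years gives 218.7 / 654 ≈ 0.334 mm per year.

0.334 mm per year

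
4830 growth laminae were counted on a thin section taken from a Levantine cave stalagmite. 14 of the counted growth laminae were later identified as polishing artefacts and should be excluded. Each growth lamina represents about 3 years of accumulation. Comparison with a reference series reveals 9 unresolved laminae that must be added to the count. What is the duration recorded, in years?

14475 yr

After corrections the count is 4830 − 14 + 9 = 4825 growth laminae.
4825 growth laminae at 3 years each span 4825 × 3 = 14475 years.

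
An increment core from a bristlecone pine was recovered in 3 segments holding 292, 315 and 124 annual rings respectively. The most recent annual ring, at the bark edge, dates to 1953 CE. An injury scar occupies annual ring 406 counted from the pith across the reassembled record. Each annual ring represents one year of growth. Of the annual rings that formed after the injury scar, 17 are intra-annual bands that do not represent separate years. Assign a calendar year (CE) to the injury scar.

Total annual rings = 292 + 315 + 124 = 731.
The injury scar sits at annual ring 406 from the pith, so 731 − 406 = 325 annual rings formed after it.
Excluding 17 false annual rings: 325 − 17 = 308.
1953 − 308 = 1645 CE.

1645 CE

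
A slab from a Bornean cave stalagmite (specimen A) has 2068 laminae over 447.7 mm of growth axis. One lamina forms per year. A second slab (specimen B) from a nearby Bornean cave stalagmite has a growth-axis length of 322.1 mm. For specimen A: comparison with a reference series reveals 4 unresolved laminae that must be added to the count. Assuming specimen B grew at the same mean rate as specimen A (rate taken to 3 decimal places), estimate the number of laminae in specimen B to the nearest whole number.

1491 laminae

Specimen A: adjusted count: 2068 + 4 = 2072 laminae.
A: 447.7 mm over 2072 years gives 447.7 / 2072 ≈ 0.216 mm/yr.
B spans 322.1 / 0.216 = 1491.20 years ≈ 1491 laminae.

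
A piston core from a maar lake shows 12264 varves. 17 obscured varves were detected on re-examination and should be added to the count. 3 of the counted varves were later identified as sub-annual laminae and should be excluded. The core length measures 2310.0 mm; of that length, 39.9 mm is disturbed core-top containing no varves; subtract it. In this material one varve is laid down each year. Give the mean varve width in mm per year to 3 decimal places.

0.185 mm per year

Correcting the raw count gives 12264 − 3 + 17 = 12278 true varves.
Net length = 2310.0 − 39.9 = 2270.1 mm.
2270.1 mm over 12278 years gives 2270.1 / 12278 ≈ 0.185 mm per year.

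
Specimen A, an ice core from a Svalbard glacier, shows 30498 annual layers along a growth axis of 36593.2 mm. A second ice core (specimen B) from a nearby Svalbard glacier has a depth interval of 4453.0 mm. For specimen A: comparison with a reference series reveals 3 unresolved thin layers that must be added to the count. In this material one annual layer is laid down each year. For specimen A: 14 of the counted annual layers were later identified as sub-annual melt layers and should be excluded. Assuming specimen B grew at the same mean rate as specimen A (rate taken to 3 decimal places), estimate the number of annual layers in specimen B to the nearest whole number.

3711 annual layers

Specimen A: after corrections the count is 30498 − 14 + 3 = 30487 annual layers.
A: Extension rate ≈ 36593.2 / 30487 = 1.200 mm per year.
Specimen B: 4453.0 mm / 1.200 mm per year = 3710.83 years ≈ 3711 annual layers.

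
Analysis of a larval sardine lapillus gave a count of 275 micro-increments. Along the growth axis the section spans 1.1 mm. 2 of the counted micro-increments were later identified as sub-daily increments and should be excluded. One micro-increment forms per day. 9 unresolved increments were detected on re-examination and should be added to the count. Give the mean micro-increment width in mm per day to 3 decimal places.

0.004 mm per day

True micro-increment count = 275 − 2 + 9 = 282.
1.1 mm over 282 days gives 1.1 / 282 ≈ 0.004 mm per day.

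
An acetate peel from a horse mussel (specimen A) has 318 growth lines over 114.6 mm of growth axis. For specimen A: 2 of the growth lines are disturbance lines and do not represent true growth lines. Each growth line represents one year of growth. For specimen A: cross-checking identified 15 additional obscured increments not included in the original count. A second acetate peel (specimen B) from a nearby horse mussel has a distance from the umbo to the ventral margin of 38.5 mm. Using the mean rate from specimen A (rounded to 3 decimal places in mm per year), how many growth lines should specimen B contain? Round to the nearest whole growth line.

111 growth lines

Specimen A: true growth line count = 318 − 2 + 15 = 331.
A: 114.6 mm over 331 years gives 114.6 / 331 ≈ 0.346 mm per year.
B spans 38.5 / 0.346 = 111.27 years ≈ 111 growth lines.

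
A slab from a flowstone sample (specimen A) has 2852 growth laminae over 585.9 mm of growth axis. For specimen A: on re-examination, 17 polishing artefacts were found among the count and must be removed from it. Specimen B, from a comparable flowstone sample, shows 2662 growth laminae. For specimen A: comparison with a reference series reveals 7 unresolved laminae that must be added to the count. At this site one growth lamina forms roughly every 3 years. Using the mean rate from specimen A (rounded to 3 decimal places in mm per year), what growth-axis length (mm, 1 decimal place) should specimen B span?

Specimen A: correcting the raw count gives 2852 − 17 + 7 = 2842 true growth laminae.
Specimen A: at 3 years per growth lamina, 2842 × 3 = 8526 years.
A: Extension rate ≈ 585.9 / 8526 = 0.069 mm per year.
Specimen B: at 3 years per growth lamina, 2662 × 3 = 7986 years. Length of B = 0.069 × 7986 = 551.0 mm.

551.0 mm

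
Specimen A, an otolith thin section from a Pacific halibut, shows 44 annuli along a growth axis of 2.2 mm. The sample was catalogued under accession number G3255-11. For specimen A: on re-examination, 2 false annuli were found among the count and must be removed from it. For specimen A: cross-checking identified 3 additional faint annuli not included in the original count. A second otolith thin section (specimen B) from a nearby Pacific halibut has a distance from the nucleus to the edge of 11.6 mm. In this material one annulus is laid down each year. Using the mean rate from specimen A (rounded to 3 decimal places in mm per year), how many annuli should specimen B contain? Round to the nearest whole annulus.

Specimen A: after corrections the count is 44 − 2 + 3 = 45 annuli.
A: 2.2 mm over 45 years gives 2.2 / 45 ≈ 0.049 mm/year.
For B, 11.6 / 0.049 = 236.73 years ≈ 237 annuli.

237 annuli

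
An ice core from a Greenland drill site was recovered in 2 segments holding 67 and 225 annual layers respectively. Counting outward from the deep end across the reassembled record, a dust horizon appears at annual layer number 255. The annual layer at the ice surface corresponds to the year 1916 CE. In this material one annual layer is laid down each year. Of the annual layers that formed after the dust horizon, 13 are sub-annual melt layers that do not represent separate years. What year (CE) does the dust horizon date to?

1892 CE

Total annual layers = 67 + 225 = 292.
Between annual layer 255 and the ice surface there are 292 − 255 = 37 annual layers.
Removing the 13 false annual layers leaves 37 − 13 = 24 true annual layers beyond the dust horizon.
1916 − 24 = 1892 CE.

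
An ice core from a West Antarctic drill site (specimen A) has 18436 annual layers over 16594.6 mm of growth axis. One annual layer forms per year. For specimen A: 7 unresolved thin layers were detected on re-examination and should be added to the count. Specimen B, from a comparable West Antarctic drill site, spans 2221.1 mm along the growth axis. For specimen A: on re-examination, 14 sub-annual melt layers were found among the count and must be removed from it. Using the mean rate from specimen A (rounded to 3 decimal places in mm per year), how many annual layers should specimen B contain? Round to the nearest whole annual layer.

2468 annual layers

Specimen A: adjusted count: 18436 − 14 + 7 = 18429 annual layers.
A: 16594.6 mm over 18429 years gives 16594.6 / 18429 ≈ 0.900 mm/year.
Specimen B: 2221.1 mm / 0.900 mm per year = 2467.89 years ≈ 2468 annual layers.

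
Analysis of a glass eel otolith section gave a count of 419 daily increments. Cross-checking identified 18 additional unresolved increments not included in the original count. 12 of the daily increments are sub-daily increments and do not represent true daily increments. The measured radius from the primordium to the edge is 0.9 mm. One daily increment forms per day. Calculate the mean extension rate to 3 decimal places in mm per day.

Correcting the raw count gives 419 − 12 + 18 = 425 true daily increments.
Mean rate = 0.9 mm / 425 days ≈ 0.002 mm per day.

0.002 mm per day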